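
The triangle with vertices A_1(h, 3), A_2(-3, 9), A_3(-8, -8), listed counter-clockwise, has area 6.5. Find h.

Write out the shoelace sum; only the two edges meeting at A_1 involve h:
2·Area = [((-8)·3 − h·(-8)) + (h·9 − (-3)·3)] + 96
       = 17·h + 81 = 13
⇒ h = -4.

-4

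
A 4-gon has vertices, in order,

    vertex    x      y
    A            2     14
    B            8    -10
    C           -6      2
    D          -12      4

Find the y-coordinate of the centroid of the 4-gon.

Apply the shoelace (surveyor's) formula. First the cross-terms c_i = x_i·y_{i+1} − x_{i+1}·y_i:
  -132, -44, 0, -176  ⇒  2A = -352, A = -176.
Then Σ (y_i + y_{i+1})·c_i = -3344, so ȳ = -3344 / (6·(-176)) = 19/6.

19/6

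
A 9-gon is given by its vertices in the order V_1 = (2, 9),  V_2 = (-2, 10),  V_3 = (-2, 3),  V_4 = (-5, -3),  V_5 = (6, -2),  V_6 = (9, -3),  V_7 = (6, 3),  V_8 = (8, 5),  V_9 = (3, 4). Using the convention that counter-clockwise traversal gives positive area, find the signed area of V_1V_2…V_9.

94

Σ = (38) + (14) + (21) + (28) + (0) + (45) + (6) + (17) + (19) = 188
Signed area = Σ/2 = 94 (positive ⇒ counter-clockwise traversal).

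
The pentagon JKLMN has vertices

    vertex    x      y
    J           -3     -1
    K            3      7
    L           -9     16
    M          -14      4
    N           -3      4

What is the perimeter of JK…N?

|JK| = √((6)² + (8)²) = √100 = 10
|KL| = √((-12)² + (9)²) = √225 = 15
|LM| = √((-5)² + (-12)²) = √169 = 13
|MN| = √((11)² + (0)²) = √121 = 11
|NJ| = √((0)² + (-5)²) = √25 = 5
Perimeter = 10 + 15 + 13 + 11 + 5 = 54.

54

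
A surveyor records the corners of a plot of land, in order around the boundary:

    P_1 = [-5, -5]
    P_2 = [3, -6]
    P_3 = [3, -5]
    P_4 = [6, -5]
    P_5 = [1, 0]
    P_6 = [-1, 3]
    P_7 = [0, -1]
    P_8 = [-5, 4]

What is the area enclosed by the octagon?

Apply Gauss's area formula: 2A = Σ (x_i·y_{i+1} − x_{i+1}·y_i), indices taken mod 8.
Σ = (45) + (3) + (15) + (5) + (3) + (1) + (-5) + (45) = 112
Area = |Σ|/2 = 56.

56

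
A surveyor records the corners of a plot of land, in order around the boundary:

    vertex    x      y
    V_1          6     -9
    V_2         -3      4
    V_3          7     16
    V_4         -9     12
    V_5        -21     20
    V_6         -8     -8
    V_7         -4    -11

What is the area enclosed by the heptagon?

353.5

Apply the surveyor's formula: 2A = Σ (x_i·y_{i+1} − x_{i+1}·y_i), indices taken mod 7.
Cross-terms: -3, -76, 228, 72, 328, 56, 102  ⇒  Σ = 707
Area = |Σ|/2 = 353.5.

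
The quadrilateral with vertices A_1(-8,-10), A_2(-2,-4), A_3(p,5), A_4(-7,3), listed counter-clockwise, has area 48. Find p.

-5

Write out the shoelace sum; only the two edges meeting at A_3 involve p:
2·Area = [((-2)·5 − p·(-4)) + (p·3 − (-7)·5)] + 106
       = 7·p + 131 = 96
⇒ p = -5.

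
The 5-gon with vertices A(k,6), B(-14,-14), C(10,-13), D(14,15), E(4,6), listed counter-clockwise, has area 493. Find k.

The doubled signed area Σ (x_i y_{i+1} − x_{i+1} y_i) is linear in k.
With k=0 it equals 786; the coefficient of k is -20 (from the two edges through A).
So -20·k + 786 = 2·493 = 986 ⇒ k = -10.

-10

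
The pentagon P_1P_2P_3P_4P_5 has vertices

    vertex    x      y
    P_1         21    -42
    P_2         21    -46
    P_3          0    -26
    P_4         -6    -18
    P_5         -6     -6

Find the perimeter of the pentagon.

100

|P_1P_2| = √((0)² + (-4)²) = √16 = 4
|P_2P_3| = √((-21)² + (20)²) = √841 = 29
|P_3P_4| = √((-6)² + (8)²) = √100 = 10
|P_4P_5| = √((0)² + (12)²) = √144 = 12
|P_5P_1| = √((27)² + (-36)²) = √2025 = 45
Perimeter = 4 + 29 + 10 + 12 + 45 = 100.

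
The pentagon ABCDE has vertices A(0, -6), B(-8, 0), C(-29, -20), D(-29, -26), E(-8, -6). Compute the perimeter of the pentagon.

82

|AB| = √((-8)² + (6)²) = √100 = 10
|BC| = √((-21)² + (-20)²) = √841 = 29
|CD| = √((0)² + (-6)²) = √36 = 6
|DE| = √((21)² + (20)²) = √841 = 29
|EA| = √((8)² + (0)²) = √64 = 8
Perimeter = 10 + 29 + 6 + 29 + 8 = 82.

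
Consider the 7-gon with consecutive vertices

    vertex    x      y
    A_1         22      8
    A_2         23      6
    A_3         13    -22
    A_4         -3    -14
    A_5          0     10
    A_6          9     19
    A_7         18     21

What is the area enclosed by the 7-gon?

Cross-terms: -52, -584, -248, -30, -90, -153, -318  ⇒  Σ = -1475
Area = |Σ|/2 = 737.5.

737.5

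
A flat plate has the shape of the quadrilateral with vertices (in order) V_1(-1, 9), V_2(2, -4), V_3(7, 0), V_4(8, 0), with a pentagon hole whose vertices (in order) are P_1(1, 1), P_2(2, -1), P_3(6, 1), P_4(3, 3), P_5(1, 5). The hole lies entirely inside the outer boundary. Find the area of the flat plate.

Outer boundary:
Apply the shoelace (surveyor's) formula: 2A = Σ (x_i·y_{i+1} − x_{i+1}·y_i), indices taken mod 4.
Σ = (-14) + (28) + (0) + (72) = 86
Area = |Σ|/2 = 43.
Hole:
Σ = (-3) + (8) + (15) + (12) + (-4) = 28
Area = |Σ|/2 = 14.
Net area = 43 − 14 = 29.

29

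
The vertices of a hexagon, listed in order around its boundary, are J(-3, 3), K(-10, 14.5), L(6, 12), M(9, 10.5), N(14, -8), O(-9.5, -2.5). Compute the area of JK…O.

Σ = (-13.5) + (-207) + (-45) + (-219) + (-111) + (-36) = -631.5
Area = |Σ|/2 = 315.75.

315.75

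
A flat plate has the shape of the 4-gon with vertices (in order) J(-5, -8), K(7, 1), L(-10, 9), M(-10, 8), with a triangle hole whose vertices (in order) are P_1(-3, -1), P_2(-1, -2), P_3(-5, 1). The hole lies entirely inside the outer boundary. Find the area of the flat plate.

126

Outer boundary:
Apply the shoelace (surveyor's) formula: 2A = Σ (x_i·y_{i+1} − x_{i+1}·y_i), indices taken mod 4.
J→K: (-5)(1) − (7)(-8) = 51
K→L: (7)(9) − (-10)(1) = 73
L→M: (-10)(8) − (-10)(9) = 10
M→J: (-10)(-8) − (-5)(8) = 120
Σ = 254
Area = |Σ|/2 = 127.
Hole:
Apply the surveyor's formula: 2A = Σ (x_i·y_{i+1} − x_{i+1}·y_i), indices taken mod 3.
Cross-terms: 5, -11, 8  ⇒  Σ = 2
Area = |Σ|/2 = 1.
Net area = 127 − 1 = 126.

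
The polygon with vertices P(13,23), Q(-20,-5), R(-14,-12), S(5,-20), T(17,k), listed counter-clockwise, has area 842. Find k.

The doubled signed area Σ (x_i y_{i+1} − x_{i+1} y_i) is linear in k.
With k=0 it equals 1636; the coefficient of k is -8 (from the two edges through T).
So -8·k + 1636 = 2·842 = 1684 ⇒ k = -6.

-6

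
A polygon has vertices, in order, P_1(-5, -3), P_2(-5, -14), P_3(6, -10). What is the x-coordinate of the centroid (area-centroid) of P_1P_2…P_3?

Apply Gauss's area formula. First the cross-terms c_i = x_i·y_{i+1} − x_{i+1}·y_i:
  55, 134, -68  ⇒  2A = 121, A = 60.5.
Then Σ (x_i + x_{i+1})·c_i = -484, so x̄ = -484 / (6·60.5) = -4/3.

-4/3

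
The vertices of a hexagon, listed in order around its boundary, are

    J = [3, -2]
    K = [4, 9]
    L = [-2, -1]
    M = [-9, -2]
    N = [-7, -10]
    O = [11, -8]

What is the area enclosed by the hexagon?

Apply Gauss's area formula: 2A = Σ (x_i·y_{i+1} − x_{i+1}·y_i), indices taken mod 6.
Cross-terms: 35, 14, -5, 76, 166, 2  ⇒  Σ = 288
Area = |Σ|/2 = 144.

144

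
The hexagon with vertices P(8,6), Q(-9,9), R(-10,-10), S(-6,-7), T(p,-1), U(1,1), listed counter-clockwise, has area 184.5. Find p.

6

The doubled signed area Σ (x_i y_{i+1} − x_{i+1} y_i) is linear in p.
With p=0 it equals 321; the coefficient of p is 8 (from the two edges through T).
So 8·p + 321 = 2·184.5 = 369 ⇒ p = 6.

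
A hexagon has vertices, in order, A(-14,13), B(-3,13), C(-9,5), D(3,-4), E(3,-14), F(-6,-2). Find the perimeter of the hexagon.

78

|AB| = √((11)² + (0)²) = √121 = 11
|BC| = √((-6)² + (-8)²) = √100 = 10
|CD| = √((12)² + (-9)²) = √225 = 15
|DE| = √((0)² + (-10)²) = √100 = 10
|EF| = √((-9)² + (12)²) = √225 = 15
|FA| = √((-8)² + (15)²) = √289 = 17
Perimeter = 11 + 10 + 15 + 10 + 15 + 17 = 78.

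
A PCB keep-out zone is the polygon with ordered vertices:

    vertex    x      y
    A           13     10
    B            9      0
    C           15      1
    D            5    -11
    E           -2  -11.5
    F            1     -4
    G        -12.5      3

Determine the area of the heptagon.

261

Apply the shoelace formula: 2A = Σ (x_i·y_{i+1} − x_{i+1}·y_i), indices taken mod 7.
A→B: (13)(0) − (9)(10) = -90
B→C: (9)(1) − (15)(0) = 9
C→D: (15)(-11) − (5)(1) = -170
D→E: (5)(-11.5) − (-2)(-11) = -79.5
E→F: (-2)(-4) − (1)(-11.5) = 19.5
F→G: (1)(3) − (-12.5)(-4) = -47
G→A: (-12.5)(10) − (13)(3) = -164
Σ = -522
Area = |Σ|/2 = 261.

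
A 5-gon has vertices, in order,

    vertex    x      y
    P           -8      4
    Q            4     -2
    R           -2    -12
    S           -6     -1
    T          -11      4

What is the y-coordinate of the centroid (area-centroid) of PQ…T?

-479/169

Apply Gauss's area formula. First the cross-terms c_i = x_i·y_{i+1} − x_{i+1}·y_i:
  0, -52, -70, -35, -12  ⇒  2A = -169, A = -84.5.
Then Σ (y_i + y_{i+1})·c_i = 1437, so ȳ = 1437 / (6·(-84.5)) = -479/169.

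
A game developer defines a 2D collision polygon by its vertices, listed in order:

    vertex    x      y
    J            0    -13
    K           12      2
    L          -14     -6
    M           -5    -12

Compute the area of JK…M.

Apply the shoelace formula: 2A = Σ (x_i·y_{i+1} − x_{i+1}·y_i), indices taken mod 4.
Cross-terms: 156, -44, 138, 65  ⇒  Σ = 315
Area = |Σ|/2 = 157.5.

157.5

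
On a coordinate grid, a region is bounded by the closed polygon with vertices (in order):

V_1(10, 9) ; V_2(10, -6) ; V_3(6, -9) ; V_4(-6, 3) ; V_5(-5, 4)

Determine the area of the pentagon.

Apply Gauss's area formula: 2A = Σ (x_i·y_{i+1} − x_{i+1}·y_i), indices taken mod 5.
V_1→V_2: (10)(-6) − (10)(9) = -150
V_2→V_3: (10)(-9) − (6)(-6) = -54
V_3→V_4: (6)(3) − (-6)(-9) = -36
V_4→V_5: (-6)(4) − (-5)(3) = -9
V_5→V_1: (-5)(9) − (10)(4) = -85
Σ = -334
Area = |Σ|/2 = 167.

167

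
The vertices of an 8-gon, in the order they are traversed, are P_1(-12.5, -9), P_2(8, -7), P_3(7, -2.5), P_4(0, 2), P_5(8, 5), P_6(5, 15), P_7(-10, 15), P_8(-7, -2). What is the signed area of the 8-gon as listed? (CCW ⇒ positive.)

334.75

Cross-terms: 159.5, 29, 14, -16, 95, 225, 125, 38  ⇒  Σ = 669.5
Signed area = Σ/2 = 334.75 (positive ⇒ counter-clockwise traversal).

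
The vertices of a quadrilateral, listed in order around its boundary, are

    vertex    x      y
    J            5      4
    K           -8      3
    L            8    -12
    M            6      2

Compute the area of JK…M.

110.5

Cross-terms: 47, 72, 88, 14  ⇒  Σ = 221
Area = |Σ|/2 = 110.5.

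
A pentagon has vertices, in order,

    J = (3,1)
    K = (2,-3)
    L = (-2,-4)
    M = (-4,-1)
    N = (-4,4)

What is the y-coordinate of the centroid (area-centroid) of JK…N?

-2/9

Apply the shoelace (surveyor's) formula. First the cross-terms c_i = x_i·y_{i+1} − x_{i+1}·y_i:
  -11, -14, -14, -20, -16  ⇒  2A = -75, A = -37.5.
Then Σ (y_i + y_{i+1})·c_i = 50, so ȳ = 50 / (6·(-37.5)) = -2/9.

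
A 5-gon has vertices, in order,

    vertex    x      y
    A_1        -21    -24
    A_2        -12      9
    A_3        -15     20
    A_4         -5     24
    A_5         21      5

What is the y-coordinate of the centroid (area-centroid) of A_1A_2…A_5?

Apply the shoelace formula. First the cross-terms c_i = x_i·y_{i+1} − x_{i+1}·y_i:
  -477, -105, -260, -529, -399  ⇒  2A = -1770, A = -885.
Then Σ (y_i + y_{i+1})·c_i = -15090, so ȳ = -15090 / (6·(-885)) = 503/177.

503/177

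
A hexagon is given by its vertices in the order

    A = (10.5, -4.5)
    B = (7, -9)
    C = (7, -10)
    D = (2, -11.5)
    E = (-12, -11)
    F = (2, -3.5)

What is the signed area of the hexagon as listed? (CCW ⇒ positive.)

-99.375

Apply Gauss's area formula: 2A = Σ (x_i·y_{i+1} − x_{i+1}·y_i), indices taken mod 6.
Cross-terms: -63, -7, -60.5, -160, 64, 27.75  ⇒  Σ = -198.75
Signed area = Σ/2 = -99.375 (negative ⇒ clockwise traversal).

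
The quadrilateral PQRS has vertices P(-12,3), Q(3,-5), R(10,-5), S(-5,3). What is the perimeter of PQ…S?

48

|PQ| = √((15)² + (-8)²) = √289 = 17
|QR| = √((7)² + (0)²) = √49 = 7
|RS| = √((-15)² + (8)²) = √289 = 17
|SP| = √((-7)² + (0)²) = √49 = 7
Perimeter = 17 + 7 + 17 + 7 = 48.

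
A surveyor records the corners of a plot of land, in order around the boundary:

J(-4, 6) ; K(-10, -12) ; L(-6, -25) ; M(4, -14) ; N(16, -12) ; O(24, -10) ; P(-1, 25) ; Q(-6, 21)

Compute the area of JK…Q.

770.5

Σ = (108) + (178) + (184) + (176) + (128) + (590) + (129) + (48) = 1541
Area = |Σ|/2 = 770.5.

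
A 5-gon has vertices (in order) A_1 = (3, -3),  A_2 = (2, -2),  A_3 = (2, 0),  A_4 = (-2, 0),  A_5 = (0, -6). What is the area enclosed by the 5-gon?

17

Apply Gauss's area formula: 2A = Σ (x_i·y_{i+1} − x_{i+1}·y_i), indices taken mod 5.
Σ = (0) + (4) + (0) + (12) + (18) = 34
Area = |Σ|/2 = 17.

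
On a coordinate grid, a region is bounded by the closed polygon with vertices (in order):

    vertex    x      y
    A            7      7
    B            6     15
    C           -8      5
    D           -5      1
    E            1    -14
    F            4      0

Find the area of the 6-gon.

191.5

Cross-terms: 63, 150, 17, 69, 56, 28  ⇒  Σ = 383
Area = |Σ|/2 = 191.5.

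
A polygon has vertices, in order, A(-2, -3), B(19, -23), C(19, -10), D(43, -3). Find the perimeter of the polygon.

|AB| = √((21)² + (-20)²) = √841 = 29
|BC| = √((0)² + (13)²) = √169 = 13
|CD| = √((24)² + (7)²) = √625 = 25
|DA| = √((-45)² + (0)²) = √2025 = 45
Perimeter = 29 + 13 + 25 + 45 = 112.

112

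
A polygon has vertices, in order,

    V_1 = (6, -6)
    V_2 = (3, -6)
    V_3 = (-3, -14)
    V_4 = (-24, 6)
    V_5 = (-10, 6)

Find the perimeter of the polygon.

|V_1V_2| = √((-3)² + (0)²) = √9 = 3
|V_2V_3| = √((-6)² + (-8)²) = √100 = 10
|V_3V_4| = √((-21)² + (20)²) = √841 = 29
|V_4V_5| = √((14)² + (0)²) = √196 = 14
|V_5V_1| = √((16)² + (-12)²) = √400 = 20
Perimeter = 3 + 10 + 29 + 14 + 20 = 76.

76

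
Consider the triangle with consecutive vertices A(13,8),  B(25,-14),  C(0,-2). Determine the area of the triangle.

203

Σ = (-382) + (-50) + (26) = -406
Area = |Σ|/2 = 203.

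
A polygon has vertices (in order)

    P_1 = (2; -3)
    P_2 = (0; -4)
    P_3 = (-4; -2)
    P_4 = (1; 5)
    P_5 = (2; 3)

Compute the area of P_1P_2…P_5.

30.5

Apply the surveyor's formula: 2A = Σ (x_i·y_{i+1} − x_{i+1}·y_i), indices taken mod 5.
Cross-terms: -8, -16, -18, -7, -12  ⇒  Σ = -61
Area = |Σ|/2 = 30.5.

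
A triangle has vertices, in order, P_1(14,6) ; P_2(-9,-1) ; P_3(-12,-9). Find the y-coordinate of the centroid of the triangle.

Apply the shoelace (surveyor's) formula. First the cross-terms c_i = x_i·y_{i+1} − x_{i+1}·y_i:
  40, 69, 54  ⇒  2A = 163, A = 81.5.
Then Σ (y_i + y_{i+1})·c_i = -652, so ȳ = -652 / (6·81.5) = -4/3.

-4/3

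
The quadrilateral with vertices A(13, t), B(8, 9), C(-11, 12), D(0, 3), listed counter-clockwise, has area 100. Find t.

Write out the shoelace sum; only the two edges meeting at A involve t:
2·Area = [(0·t − 13·3) + (13·9 − 8·t)] + 162
       = -8·t + 240 = 200
⇒ t = 5.

5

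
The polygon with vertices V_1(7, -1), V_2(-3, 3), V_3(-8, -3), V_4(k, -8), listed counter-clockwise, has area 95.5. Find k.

Write out the shoelace sum; only the two edges meeting at V_4 involve k:
2·Area = [((-8)·(-8) − k·(-3)) + (k·(-1) − 7·(-8))] + 51
       = 2·k + 171 = 191
⇒ k = 10.

10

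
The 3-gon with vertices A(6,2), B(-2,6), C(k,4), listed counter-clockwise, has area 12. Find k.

-4

Write out the shoelace sum; only the two edges meeting at C involve k:
2·Area = [((-2)·4 − k·6) + (k·2 − 6·4)] + 40
       = -4·k + 8 = 24
⇒ k = -4.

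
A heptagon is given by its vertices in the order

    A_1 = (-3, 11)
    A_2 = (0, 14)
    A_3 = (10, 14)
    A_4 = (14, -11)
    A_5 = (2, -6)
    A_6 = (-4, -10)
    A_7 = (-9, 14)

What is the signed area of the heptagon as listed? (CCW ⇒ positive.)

-398.5

A_1→A_2: (-3)(14) − (0)(11) = -42
A_2→A_3: (0)(14) − (10)(14) = -140
A_3→A_4: (10)(-11) − (14)(14) = -306
A_4→A_5: (14)(-6) − (2)(-11) = -62
A_5→A_6: (2)(-10) − (-4)(-6) = -44
A_6→A_7: (-4)(14) − (-9)(-10) = -146
A_7→A_1: (-9)(11) − (-3)(14) = -57
Σ = -797
Signed area = Σ/2 = -398.5 (negative ⇒ clockwise traversal).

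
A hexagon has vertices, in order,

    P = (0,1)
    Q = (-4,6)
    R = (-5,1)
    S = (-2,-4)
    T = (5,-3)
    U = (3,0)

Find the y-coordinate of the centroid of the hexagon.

-31/135

Apply Gauss's area formula. First the cross-terms c_i = x_i·y_{i+1} − x_{i+1}·y_i:
  4, 26, 22, 26, 9, 3  ⇒  2A = 90, A = 45.
Then Σ (y_i + y_{i+1})·c_i = -62, so ȳ = -62 / (6·45) = -31/135.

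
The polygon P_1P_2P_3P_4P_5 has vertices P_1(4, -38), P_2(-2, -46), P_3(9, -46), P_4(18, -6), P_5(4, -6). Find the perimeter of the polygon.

108

|P_1P_2| = √((-6)² + (-8)²) = √100 = 10
|P_2P_3| = √((11)² + (0)²) = √121 = 11
|P_3P_4| = √((9)² + (40)²) = √1681 = 41
|P_4P_5| = √((-14)² + (0)²) = √196 = 14
|P_5P_1| = √((0)² + (-32)²) = √1024 = 32
Perimeter = 10 + 11 + 41 + 14 + 32 = 108.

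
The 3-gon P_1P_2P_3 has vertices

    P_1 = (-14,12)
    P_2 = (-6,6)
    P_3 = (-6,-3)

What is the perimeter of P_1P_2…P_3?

|P_1P_2| = √((8)² + (-6)²) = √100 = 10
|P_2P_3| = √((0)² + (-9)²) = √81 = 9
|P_3P_1| = √((-8)² + (15)²) = √289 = 17
Perimeter = 10 + 9 + 17 = 36.

36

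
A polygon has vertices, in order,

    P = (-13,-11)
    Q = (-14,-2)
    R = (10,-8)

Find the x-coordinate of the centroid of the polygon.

-17/3

Apply the surveyor's formula. First the cross-terms c_i = x_i·y_{i+1} − x_{i+1}·y_i:
  -128, 132, -214  ⇒  2A = -210, A = -105.
Then Σ (x_i + x_{i+1})·c_i = 3570, so x̄ = 3570 / (6·(-105)) = -17/3.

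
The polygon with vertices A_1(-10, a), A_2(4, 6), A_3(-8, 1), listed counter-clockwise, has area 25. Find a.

-4

The doubled signed area Σ (x_i y_{i+1} − x_{i+1} y_i) is linear in a.
With a=0 it equals 2; the coefficient of a is -12 (from the two edges through A_1).
So -12·a + 2 = 2·25 = 50 ⇒ a = -4.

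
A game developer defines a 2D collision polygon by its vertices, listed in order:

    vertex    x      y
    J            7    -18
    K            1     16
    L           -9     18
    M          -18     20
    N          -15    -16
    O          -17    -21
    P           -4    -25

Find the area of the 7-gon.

Σ = (130) + (162) + (144) + (588) + (43) + (341) + (247) = 1655
Area = |Σ|/2 = 827.5.

827.5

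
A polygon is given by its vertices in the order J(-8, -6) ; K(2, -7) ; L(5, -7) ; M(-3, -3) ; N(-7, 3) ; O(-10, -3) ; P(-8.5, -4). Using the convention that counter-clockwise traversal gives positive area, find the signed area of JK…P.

53.75

Apply the shoelace (surveyor's) formula: 2A = Σ (x_i·y_{i+1} − x_{i+1}·y_i), indices taken mod 7.
Σ = (68) + (21) + (-36) + (-30) + (51) + (14.5) + (19) = 107.5
Signed area = Σ/2 = 53.75 (positive ⇒ counter-clockwise traversal).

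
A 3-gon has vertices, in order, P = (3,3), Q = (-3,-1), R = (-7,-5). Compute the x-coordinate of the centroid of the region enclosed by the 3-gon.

Apply Gauss's area formula. First the cross-terms c_i = x_i·y_{i+1} − x_{i+1}·y_i:
  6, 8, -6  ⇒  2A = 8, A = 4.
Then Σ (x_i + x_{i+1})·c_i = -56, so x̄ = -56 / (6·4) = -7/3.

-7/3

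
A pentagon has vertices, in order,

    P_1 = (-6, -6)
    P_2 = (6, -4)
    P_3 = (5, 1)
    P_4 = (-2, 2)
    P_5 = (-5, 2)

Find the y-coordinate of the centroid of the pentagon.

Apply the shoelace formula. First the cross-terms c_i = x_i·y_{i+1} − x_{i+1}·y_i:
  60, 26, 12, 6, 42  ⇒  2A = 146, A = 73.
Then Σ (y_i + y_{i+1})·c_i = -786, so ȳ = -786 / (6·73) = -131/73.

-131/73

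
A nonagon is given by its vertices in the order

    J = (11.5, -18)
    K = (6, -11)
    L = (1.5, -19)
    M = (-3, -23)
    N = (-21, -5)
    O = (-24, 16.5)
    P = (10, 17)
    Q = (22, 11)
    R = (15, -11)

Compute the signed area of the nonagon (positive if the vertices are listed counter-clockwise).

-1264.75

Apply Gauss's area formula: 2A = Σ (x_i·y_{i+1} − x_{i+1}·y_i), indices taken mod 9.
Σ = (-18.5) + (-97.5) + (-91.5) + (-468) + (-466.5) + (-573) + (-264) + (-407) + (-143.5) = -2529.5
Signed area = Σ/2 = -1264.75 (negative ⇒ clockwise traversal).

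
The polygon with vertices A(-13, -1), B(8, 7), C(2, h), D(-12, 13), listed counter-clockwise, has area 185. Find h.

The doubled signed area Σ (x_i y_{i+1} − x_{i+1} y_i) is linear in h.
With h=0 it equals 110; the coefficient of h is 20 (from the two edges through C).
So 20·h + 110 = 2·185 = 370 ⇒ h = 13.

13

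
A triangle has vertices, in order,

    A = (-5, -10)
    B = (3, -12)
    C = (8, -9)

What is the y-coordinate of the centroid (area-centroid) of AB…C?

Apply Gauss's area formula. First the cross-terms c_i = x_i·y_{i+1} − x_{i+1}·y_i:
  90, 69, -125  ⇒  2A = 34, A = 17.
Then Σ (y_i + y_{i+1})·c_i = -1054, so ȳ = -1054 / (6·17) = -31/3.

-31/3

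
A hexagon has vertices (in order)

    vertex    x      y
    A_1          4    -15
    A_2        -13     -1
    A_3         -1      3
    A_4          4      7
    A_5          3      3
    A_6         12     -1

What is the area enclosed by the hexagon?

A_1→A_2: (4)(-1) − (-13)(-15) = -199
A_2→A_3: (-13)(3) − (-1)(-1) = -40
A_3→A_4: (-1)(7) − (4)(3) = -19
A_4→A_5: (4)(3) − (3)(7) = -9
A_5→A_6: (3)(-1) − (12)(3) = -39
A_6→A_1: (12)(-15) − (4)(-1) = -176
Σ = -482
Area = |Σ|/2 = 241.

241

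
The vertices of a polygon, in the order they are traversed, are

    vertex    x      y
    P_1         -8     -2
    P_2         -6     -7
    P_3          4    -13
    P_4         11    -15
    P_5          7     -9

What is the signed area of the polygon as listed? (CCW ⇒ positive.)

76.5

Apply the surveyor's formula: 2A = Σ (x_i·y_{i+1} − x_{i+1}·y_i), indices taken mod 5.
Σ = (44) + (106) + (83) + (6) + (-86) = 153
Signed area = Σ/2 = 76.5 (positive ⇒ counter-clockwise traversal).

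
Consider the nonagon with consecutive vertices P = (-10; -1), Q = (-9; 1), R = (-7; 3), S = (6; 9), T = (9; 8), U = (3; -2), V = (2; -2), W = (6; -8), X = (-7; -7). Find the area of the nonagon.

181

Apply the surveyor's formula: 2A = Σ (x_i·y_{i+1} − x_{i+1}·y_i), indices taken mod 9.
P→Q: (-10)(1) − (-9)(-1) = -19
Q→R: (-9)(3) − (-7)(1) = -20
R→S: (-7)(9) − (6)(3) = -81
S→T: (6)(8) − (9)(9) = -33
T→U: (9)(-2) − (3)(8) = -42
U→V: (3)(-2) − (2)(-2) = -2
V→W: (2)(-8) − (6)(-2) = -4
W→X: (6)(-7) − (-7)(-8) = -98
X→P: (-7)(-1) − (-10)(-7) = -63
Σ = -362
Area = |Σ|/2 = 181.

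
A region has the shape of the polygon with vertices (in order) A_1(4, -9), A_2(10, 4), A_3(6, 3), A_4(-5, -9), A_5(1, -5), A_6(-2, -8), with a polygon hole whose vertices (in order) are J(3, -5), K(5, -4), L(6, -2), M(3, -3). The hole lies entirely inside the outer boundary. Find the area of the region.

65

Outer boundary:
Cross-terms: 106, 6, -39, 34, -18, 50  ⇒  Σ = 139
Area = |Σ|/2 = 69.5.
Hole:
Apply the shoelace (surveyor's) formula: 2A = Σ (x_i·y_{i+1} − x_{i+1}·y_i), indices taken mod 4.
Σ = (13) + (14) + (-12) + (-6) = 9
Area = |Σ|/2 = 4.5.
Net area = 69.5 − 4.5 = 65.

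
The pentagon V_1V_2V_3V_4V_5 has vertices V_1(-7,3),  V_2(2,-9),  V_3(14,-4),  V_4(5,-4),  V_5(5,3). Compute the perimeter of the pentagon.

|V_1V_2| = √((9)² + (-12)²) = √225 = 15
|V_2V_3| = √((12)² + (5)²) = √169 = 13
|V_3V_4| = √((-9)² + (0)²) = √81 = 9
|V_4V_5| = √((0)² + (7)²) = √49 = 7
|V_5V_1| = √((-12)² + (0)²) = √144 = 12
Perimeter = 15 + 13 + 9 + 7 + 12 = 56.

56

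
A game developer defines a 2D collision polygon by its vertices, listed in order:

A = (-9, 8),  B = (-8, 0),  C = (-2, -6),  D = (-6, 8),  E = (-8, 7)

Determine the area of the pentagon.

Apply Gauss's area formula: 2A = Σ (x_i·y_{i+1} − x_{i+1}·y_i), indices taken mod 5.
Σ = (64) + (48) + (-52) + (22) + (-1) = 81
Area = |Σ|/2 = 40.5.

40.5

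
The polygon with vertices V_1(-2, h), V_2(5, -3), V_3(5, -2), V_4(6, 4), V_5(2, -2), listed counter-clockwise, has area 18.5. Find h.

-6

The doubled signed area Σ (x_i y_{i+1} − x_{i+1} y_i) is linear in h.
With h=0 it equals 19; the coefficient of h is -3 (from the two edges through V_1).
So -3·h + 19 = 2·18.5 = 37 ⇒ h = -6.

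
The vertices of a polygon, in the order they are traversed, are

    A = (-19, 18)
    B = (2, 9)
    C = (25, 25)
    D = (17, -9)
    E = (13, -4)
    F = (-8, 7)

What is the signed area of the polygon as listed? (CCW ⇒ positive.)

-467.5

Apply the shoelace formula: 2A = Σ (x_i·y_{i+1} − x_{i+1}·y_i), indices taken mod 6.
Σ = (-207) + (-175) + (-650) + (49) + (59) + (-11) = -935
Signed area = Σ/2 = -467.5 (negative ⇒ clockwise traversal).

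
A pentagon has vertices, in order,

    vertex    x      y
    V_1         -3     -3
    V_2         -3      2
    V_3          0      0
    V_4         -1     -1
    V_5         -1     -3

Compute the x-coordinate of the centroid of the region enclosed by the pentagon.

-110/57

Apply the shoelace formula. First the cross-terms c_i = x_i·y_{i+1} − x_{i+1}·y_i:
  -15, 0, 0, 2, -6  ⇒  2A = -19, A = -9.5.
Then Σ (x_i + x_{i+1})·c_i = 110, so x̄ = 110 / (6·(-9.5)) = -110/57.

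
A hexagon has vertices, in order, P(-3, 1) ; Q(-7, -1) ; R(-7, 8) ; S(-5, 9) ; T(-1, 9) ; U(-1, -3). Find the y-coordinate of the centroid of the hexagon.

694/165

Apply Gauss's area formula. First the cross-terms c_i = x_i·y_{i+1} − x_{i+1}·y_i:
  10, -63, -23, -36, 12, -10  ⇒  2A = -110, A = -55.
Then Σ (y_i + y_{i+1})·c_i = -1388, so ȳ = -1388 / (6·(-55)) = 694/165.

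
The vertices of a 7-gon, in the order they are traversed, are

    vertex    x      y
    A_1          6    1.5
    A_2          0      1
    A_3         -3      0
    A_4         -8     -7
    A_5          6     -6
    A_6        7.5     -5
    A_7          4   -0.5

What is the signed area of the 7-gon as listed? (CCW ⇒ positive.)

80.125

Apply the shoelace (surveyor's) formula: 2A = Σ (x_i·y_{i+1} − x_{i+1}·y_i), indices taken mod 7.
Σ = (6) + (3) + (21) + (90) + (15) + (16.25) + (9) = 160.25
Signed area = Σ/2 = 80.125 (positive ⇒ counter-clockwise traversal).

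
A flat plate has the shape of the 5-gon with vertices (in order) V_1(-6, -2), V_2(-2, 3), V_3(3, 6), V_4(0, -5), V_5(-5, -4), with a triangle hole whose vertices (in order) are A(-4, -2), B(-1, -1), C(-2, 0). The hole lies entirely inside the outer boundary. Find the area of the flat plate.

46.5

Outer boundary:
Apply Gauss's area formula: 2A = Σ (x_i·y_{i+1} − x_{i+1}·y_i), indices taken mod 5.
Σ = (-22) + (-21) + (-15) + (-25) + (-14) = -97
Area = |Σ|/2 = 48.5.
Hole:
Cross-terms: 2, -2, 4  ⇒  Σ = 4
Area = |Σ|/2 = 2.
Net area = 48.5 − 2 = 46.5.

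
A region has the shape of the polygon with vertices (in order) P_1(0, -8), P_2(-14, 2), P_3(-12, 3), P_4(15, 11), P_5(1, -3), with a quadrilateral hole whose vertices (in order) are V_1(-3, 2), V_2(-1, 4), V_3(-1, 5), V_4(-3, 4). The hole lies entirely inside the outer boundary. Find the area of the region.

182.5

Outer boundary:
Apply the shoelace formula: 2A = Σ (x_i·y_{i+1} − x_{i+1}·y_i), indices taken mod 5.
Cross-terms: -112, -18, -177, -56, -8  ⇒  Σ = -371
Area = |Σ|/2 = 185.5.
Hole:
Apply Gauss's area formula: 2A = Σ (x_i·y_{i+1} − x_{i+1}·y_i), indices taken mod 4.
V_1→V_2: (-3)(4) − (-1)(2) = -10
V_2→V_3: (-1)(5) − (-1)(4) = -1
V_3→V_4: (-1)(4) − (-3)(5) = 11
V_4→V_1: (-3)(2) − (-3)(4) = 6
Σ = 6
Area = |Σ|/2 = 3.
Net area = 185.5 − 3 = 182.5.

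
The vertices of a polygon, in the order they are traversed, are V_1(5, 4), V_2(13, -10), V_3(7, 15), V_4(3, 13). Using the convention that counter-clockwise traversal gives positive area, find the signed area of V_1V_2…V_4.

78

V_1→V_2: (5)(-10) − (13)(4) = -102
V_2→V_3: (13)(15) − (7)(-10) = 265
V_3→V_4: (7)(13) − (3)(15) = 46
V_4→V_1: (3)(4) − (5)(13) = -53
Σ = 156
Signed area = Σ/2 = 78 (positive ⇒ counter-clockwise traversal).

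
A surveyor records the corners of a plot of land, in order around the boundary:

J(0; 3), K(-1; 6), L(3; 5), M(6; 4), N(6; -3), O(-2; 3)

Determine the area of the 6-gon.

Σ = (3) + (-23) + (-18) + (-42) + (12) + (-6) = -74
Area = |Σ|/2 = 37.

37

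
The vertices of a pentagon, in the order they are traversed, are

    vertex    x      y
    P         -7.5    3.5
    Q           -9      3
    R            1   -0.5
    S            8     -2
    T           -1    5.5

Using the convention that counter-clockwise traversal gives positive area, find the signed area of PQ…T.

46.125

Apply the shoelace (surveyor's) formula: 2A = Σ (x_i·y_{i+1} − x_{i+1}·y_i), indices taken mod 5.
P→Q: (-7.5)(3) − (-9)(3.5) = 9
Q→R: (-9)(-0.5) − (1)(3) = 1.5
R→S: (1)(-2) − (8)(-0.5) = 2
S→T: (8)(5.5) − (-1)(-2) = 42
T→P: (-1)(3.5) − (-7.5)(5.5) = 37.75
Σ = 92.25
Signed area = Σ/2 = 46.125 (positive ⇒ counter-clockwise traversal).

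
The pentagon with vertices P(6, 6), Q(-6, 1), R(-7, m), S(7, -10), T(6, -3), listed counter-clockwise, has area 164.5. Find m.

Write out the shoelace sum; only the two edges meeting at R involve m:
2·Area = [((-6)·m − (-7)·1) + ((-7)·(-10) − 7·m)] + 135
       = -13·m + 212 = 329
⇒ m = -9.

-9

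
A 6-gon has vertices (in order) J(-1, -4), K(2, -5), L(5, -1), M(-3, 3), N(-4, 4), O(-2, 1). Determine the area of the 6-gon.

J→K: (-1)(-5) − (2)(-4) = 13
K→L: (2)(-1) − (5)(-5) = 23
L→M: (5)(3) − (-3)(-1) = 12
M→N: (-3)(4) − (-4)(3) = 0
N→O: (-4)(1) − (-2)(4) = 4
O→J: (-2)(-4) − (-1)(1) = 9
Σ = 61
Area = |Σ|/2 = 30.5.

30.5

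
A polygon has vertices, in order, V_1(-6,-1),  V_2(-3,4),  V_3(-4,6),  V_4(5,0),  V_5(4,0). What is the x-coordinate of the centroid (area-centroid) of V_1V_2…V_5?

Apply the surveyor's formula. First the cross-terms c_i = x_i·y_{i+1} − x_{i+1}·y_i:
  -27, -2, -30, 0, -4  ⇒  2A = -63, A = -31.5.
Then Σ (x_i + x_{i+1})·c_i = 235, so x̄ = 235 / (6·(-31.5)) = -235/189.

-235/189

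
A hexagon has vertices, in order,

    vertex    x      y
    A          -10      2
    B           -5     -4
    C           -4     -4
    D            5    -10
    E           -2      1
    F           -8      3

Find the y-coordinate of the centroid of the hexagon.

Apply the surveyor's formula. First the cross-terms c_i = x_i·y_{i+1} − x_{i+1}·y_i:
  50, 4, 60, -15, 2, 14  ⇒  2A = 115, A = 57.5.
Then Σ (y_i + y_{i+1})·c_i = -759, so ȳ = -759 / (6·57.5) = -2.2.

-2.2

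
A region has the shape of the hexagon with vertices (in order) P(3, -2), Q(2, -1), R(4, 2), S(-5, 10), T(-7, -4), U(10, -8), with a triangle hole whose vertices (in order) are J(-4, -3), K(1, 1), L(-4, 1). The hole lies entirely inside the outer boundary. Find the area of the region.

114.5

Outer boundary:
Apply Gauss's area formula: 2A = Σ (x_i·y_{i+1} − x_{i+1}·y_i), indices taken mod 6.
P→Q: (3)(-1) − (2)(-2) = 1
Q→R: (2)(2) − (4)(-1) = 8
R→S: (4)(10) − (-5)(2) = 50
S→T: (-5)(-4) − (-7)(10) = 90
T→U: (-7)(-8) − (10)(-4) = 96
U→P: (10)(-2) − (3)(-8) = 4
Σ = 249
Area = |Σ|/2 = 124.5.
Hole:
Apply the shoelace formula: 2A = Σ (x_i·y_{i+1} − x_{i+1}·y_i), indices taken mod 3.
Σ = (-1) + (5) + (16) = 20
Area = |Σ|/2 = 10.
Net area = 124.5 − 10 = 114.5.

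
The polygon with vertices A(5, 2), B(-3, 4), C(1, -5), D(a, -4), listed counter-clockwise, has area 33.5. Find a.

2

Write out the shoelace sum; only the two edges meeting at D involve a:
2·Area = [(1·(-4) − a·(-5)) + (a·2 − 5·(-4))] + 37
       = 7·a + 53 = 67
⇒ a = 2.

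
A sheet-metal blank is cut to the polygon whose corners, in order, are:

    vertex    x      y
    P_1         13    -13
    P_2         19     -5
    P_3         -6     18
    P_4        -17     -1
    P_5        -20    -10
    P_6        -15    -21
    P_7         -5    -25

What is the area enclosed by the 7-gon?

Σ = (182) + (312) + (312) + (150) + (270) + (270) + (390) = 1886
Area = |Σ|/2 = 943.

943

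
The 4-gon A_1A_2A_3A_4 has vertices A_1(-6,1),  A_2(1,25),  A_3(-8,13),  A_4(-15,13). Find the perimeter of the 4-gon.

62

|A_1A_2| = √((7)² + (24)²) = √625 = 25
|A_2A_3| = √((-9)² + (-12)²) = √225 = 15
|A_3A_4| = √((-7)² + (0)²) = √49 = 7
|A_4A_1| = √((9)² + (-12)²) = √225 = 15
Perimeter = 25 + 15 + 7 + 15 = 62.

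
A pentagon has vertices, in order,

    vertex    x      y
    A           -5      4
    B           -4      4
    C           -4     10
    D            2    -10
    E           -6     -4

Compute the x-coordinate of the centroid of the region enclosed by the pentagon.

Apply Gauss's area formula. First the cross-terms c_i = x_i·y_{i+1} − x_{i+1}·y_i:
  -4, -24, 20, -68, -44  ⇒  2A = -120, A = -60.
Then Σ (x_i + x_{i+1})·c_i = 944, so x̄ = 944 / (6·(-60)) = -118/45.

-118/45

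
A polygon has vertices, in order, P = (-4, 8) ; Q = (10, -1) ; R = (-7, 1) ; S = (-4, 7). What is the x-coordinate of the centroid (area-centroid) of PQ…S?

Apply the shoelace (surveyor's) formula. First the cross-terms c_i = x_i·y_{i+1} − x_{i+1}·y_i:
  -76, 3, -45, -4  ⇒  2A = -122, A = -61.
Then Σ (x_i + x_{i+1})·c_i = 80, so x̄ = 80 / (6·(-61)) = -40/183.

-40/183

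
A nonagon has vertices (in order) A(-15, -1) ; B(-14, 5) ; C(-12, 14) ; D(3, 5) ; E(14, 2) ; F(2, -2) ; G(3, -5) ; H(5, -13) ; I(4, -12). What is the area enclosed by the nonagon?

316.5

Σ = (-89) + (-136) + (-102) + (-64) + (-32) + (-4) + (-14) + (-8) + (-184) = -633
Area = |Σ|/2 = 316.5.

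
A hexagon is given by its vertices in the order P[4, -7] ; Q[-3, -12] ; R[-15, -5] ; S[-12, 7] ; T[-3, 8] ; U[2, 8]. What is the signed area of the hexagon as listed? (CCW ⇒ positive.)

Apply the surveyor's formula: 2A = Σ (x_i·y_{i+1} − x_{i+1}·y_i), indices taken mod 6.
Cross-terms: -69, -165, -165, -75, -40, -46  ⇒  Σ = -560
Signed area = Σ/2 = -280 (negative ⇒ clockwise traversal).

-280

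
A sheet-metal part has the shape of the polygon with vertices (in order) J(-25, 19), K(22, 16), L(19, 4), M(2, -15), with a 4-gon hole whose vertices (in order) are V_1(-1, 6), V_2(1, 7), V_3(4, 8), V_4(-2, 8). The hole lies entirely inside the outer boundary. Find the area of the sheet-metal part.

Outer boundary:
Cross-terms: -818, -216, -293, -337  ⇒  Σ = -1664
Area = |Σ|/2 = 832.
Hole:
Apply the shoelace (surveyor's) formula: 2A = Σ (x_i·y_{i+1} − x_{i+1}·y_i), indices taken mod 4.
V_1→V_2: (-1)(7) − (1)(6) = -13
V_2→V_3: (1)(8) − (4)(7) = -20
V_3→V_4: (4)(8) − (-2)(8) = 48
V_4→V_1: (-2)(6) − (-1)(8) = -4
Σ = 11
Area = |Σ|/2 = 5.5.
Net area = 832 − 5.5 = 826.5.

826.5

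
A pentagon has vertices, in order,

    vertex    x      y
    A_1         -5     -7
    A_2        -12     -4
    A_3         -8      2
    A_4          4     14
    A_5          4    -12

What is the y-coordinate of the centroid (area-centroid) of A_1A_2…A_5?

Apply Gauss's area formula. First the cross-terms c_i = x_i·y_{i+1} − x_{i+1}·y_i:
  -64, -56, -120, -104, -88  ⇒  2A = -432, A = -216.
Then Σ (y_i + y_{i+1})·c_i = 360, so ȳ = 360 / (6·(-216)) = -5/18.

-5/18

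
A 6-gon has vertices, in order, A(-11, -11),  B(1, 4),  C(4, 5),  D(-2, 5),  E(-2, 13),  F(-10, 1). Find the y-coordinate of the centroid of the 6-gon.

Apply the shoelace (surveyor's) formula. First the cross-terms c_i = x_i·y_{i+1} − x_{i+1}·y_i:
  -33, -11, 30, -16, 128, 121  ⇒  2A = 219, A = 109.5.
Then Σ (y_i + y_{i+1})·c_i = 726, so ȳ = 726 / (6·109.5) = 242/219.

242/219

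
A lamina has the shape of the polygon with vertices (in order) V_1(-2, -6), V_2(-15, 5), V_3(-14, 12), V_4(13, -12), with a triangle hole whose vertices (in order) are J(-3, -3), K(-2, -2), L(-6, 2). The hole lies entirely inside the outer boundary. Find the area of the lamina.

Outer boundary:
Apply the surveyor's formula: 2A = Σ (x_i·y_{i+1} − x_{i+1}·y_i), indices taken mod 4.
V_1→V_2: (-2)(5) − (-15)(-6) = -100
V_2→V_3: (-15)(12) − (-14)(5) = -110
V_3→V_4: (-14)(-12) − (13)(12) = 12
V_4→V_1: (13)(-6) − (-2)(-12) = -102
Σ = -300
Area = |Σ|/2 = 150.
Hole:
Apply Gauss's area formula: 2A = Σ (x_i·y_{i+1} − x_{i+1}·y_i), indices taken mod 3.
Cross-terms: 0, -16, 24  ⇒  Σ = 8
Area = |Σ|/2 = 4.
Net area = 150 − 4 = 146.

146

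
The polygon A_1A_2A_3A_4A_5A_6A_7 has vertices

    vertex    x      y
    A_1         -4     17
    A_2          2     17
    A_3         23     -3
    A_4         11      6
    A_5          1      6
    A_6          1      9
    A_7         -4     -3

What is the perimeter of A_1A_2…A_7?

|A_1A_2| = √((6)² + (0)²) = √36 = 6
|A_2A_3| = √((21)² + (-20)²) = √841 = 29
|A_3A_4| = √((-12)² + (9)²) = √225 = 15
|A_4A_5| = √((-10)² + (0)²) = √100 = 10
|A_5A_6| = √((0)² + (3)²) = √9 = 3
|A_6A_7| = √((-5)² + (-12)²) = √169 = 13
|A_7A_1| = √((0)² + (20)²) = √400 = 20
Perimeter = 6 + 29 + 15 + 10 + 3 + 13 + 20 = 96.

96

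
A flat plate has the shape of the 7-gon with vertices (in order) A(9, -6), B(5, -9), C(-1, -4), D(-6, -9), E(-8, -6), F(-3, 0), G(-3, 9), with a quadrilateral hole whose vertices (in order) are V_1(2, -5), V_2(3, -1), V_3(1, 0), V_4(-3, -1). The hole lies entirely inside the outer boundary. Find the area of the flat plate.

Outer boundary:
Apply the shoelace (surveyor's) formula: 2A = Σ (x_i·y_{i+1} − x_{i+1}·y_i), indices taken mod 7.
Cross-terms: -51, -29, -15, -36, -18, -27, -63  ⇒  Σ = -239
Area = |Σ|/2 = 119.5.
Hole:
Σ = (13) + (1) + (-1) + (17) = 30
Area = |Σ|/2 = 15.
Net area = 119.5 − 15 = 104.5.

104.5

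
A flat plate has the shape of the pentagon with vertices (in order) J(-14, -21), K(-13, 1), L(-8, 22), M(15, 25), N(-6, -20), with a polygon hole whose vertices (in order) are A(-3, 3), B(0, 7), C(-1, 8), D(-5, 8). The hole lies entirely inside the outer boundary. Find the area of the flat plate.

Outer boundary:
Apply the shoelace (surveyor's) formula: 2A = Σ (x_i·y_{i+1} − x_{i+1}·y_i), indices taken mod 5.
Cross-terms: -287, -278, -530, -150, -154  ⇒  Σ = -1399
Area = |Σ|/2 = 699.5.
Hole:
Apply the shoelace (surveyor's) formula: 2A = Σ (x_i·y_{i+1} − x_{i+1}·y_i), indices taken mod 4.
Σ = (-21) + (7) + (32) + (9) = 27
Area = |Σ|/2 = 13.5.
Net area = 699.5 − 13.5 = 686.

686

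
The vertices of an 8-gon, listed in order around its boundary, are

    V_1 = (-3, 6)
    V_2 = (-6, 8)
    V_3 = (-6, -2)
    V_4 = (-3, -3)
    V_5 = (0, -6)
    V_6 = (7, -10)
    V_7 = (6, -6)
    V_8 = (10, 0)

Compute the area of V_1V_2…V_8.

141

Σ = (12) + (60) + (12) + (18) + (42) + (18) + (60) + (60) = 282
Area = |Σ|/2 = 141.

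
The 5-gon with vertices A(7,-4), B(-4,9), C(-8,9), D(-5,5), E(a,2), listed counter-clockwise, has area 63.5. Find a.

-7

The doubled signed area Σ (x_i y_{i+1} − x_{i+1} y_i) is linear in a.
With a=0 it equals 64; the coefficient of a is -9 (from the two edges through E).
So -9·a + 64 = 2·63.5 = 127 ⇒ a = -7.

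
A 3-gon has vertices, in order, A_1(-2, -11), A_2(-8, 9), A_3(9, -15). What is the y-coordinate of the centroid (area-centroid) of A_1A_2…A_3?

-17/3

Apply the surveyor's formula. First the cross-terms c_i = x_i·y_{i+1} − x_{i+1}·y_i:
  -106, 39, -129  ⇒  2A = -196, A = -98.
Then Σ (y_i + y_{i+1})·c_i = 3332, so ȳ = 3332 / (6·(-98)) = -17/3.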